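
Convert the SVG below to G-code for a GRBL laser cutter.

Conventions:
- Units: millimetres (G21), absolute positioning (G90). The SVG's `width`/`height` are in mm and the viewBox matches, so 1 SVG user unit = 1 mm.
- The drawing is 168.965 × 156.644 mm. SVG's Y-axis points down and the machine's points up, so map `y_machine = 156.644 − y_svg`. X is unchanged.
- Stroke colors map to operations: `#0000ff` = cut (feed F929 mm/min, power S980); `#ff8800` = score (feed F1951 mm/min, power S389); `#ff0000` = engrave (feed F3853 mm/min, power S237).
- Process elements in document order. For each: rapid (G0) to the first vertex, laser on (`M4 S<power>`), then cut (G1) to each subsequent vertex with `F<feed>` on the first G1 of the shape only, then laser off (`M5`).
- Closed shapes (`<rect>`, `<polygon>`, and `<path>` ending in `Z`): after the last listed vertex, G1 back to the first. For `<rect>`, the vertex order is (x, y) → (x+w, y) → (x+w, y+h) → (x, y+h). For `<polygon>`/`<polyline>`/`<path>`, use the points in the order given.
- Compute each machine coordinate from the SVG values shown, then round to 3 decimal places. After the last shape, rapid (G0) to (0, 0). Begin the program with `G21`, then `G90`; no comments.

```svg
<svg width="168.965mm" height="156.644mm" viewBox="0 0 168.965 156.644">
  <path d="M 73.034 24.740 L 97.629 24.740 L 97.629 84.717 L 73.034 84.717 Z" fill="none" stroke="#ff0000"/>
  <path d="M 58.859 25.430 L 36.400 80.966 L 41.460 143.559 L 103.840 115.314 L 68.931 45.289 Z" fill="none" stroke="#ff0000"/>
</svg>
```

G21
G90
G0 X73.034 Y131.904
M4 S237
G1 X97.629 Y131.904 F3853
G1 X97.629 Y71.927
G1 X73.034 Y71.927
G1 X73.034 Y131.904
M5
G0 X58.859 Y131.214
M4 S237
G1 X36.400 Y75.678 F3853
G1 X41.460 Y13.085
G1 X103.840 Y41.330
G1 X68.931 Y111.355
G1 X58.859 Y131.214
M5
G0 X0.000 Y0.000

Since the viewBox matches the mm dimensions, user units are millimetres directly. The only transform is the Y-flip y_m = 156.644 − y_svg.

Shape 1 is a rectangle drawn with `<path>`. Its stroke #ff0000 means engrave at S237, F3853. After flipping Y the toolpath is (73.034,131.904) → (97.629,131.904) → (97.629,71.927) → (73.034,71.927) → (73.034,131.904), returning to the start.

Shape 2 is a closed polygon drawn with `<path>`. Its stroke #ff0000 means engrave at S237, F3853. After flipping Y the toolpath is (58.859,131.214) → (36.400,75.678) → (41.460,13.085) → (103.840,41.330) → (68.931,111.355) → (58.859,131.214), returning to the start.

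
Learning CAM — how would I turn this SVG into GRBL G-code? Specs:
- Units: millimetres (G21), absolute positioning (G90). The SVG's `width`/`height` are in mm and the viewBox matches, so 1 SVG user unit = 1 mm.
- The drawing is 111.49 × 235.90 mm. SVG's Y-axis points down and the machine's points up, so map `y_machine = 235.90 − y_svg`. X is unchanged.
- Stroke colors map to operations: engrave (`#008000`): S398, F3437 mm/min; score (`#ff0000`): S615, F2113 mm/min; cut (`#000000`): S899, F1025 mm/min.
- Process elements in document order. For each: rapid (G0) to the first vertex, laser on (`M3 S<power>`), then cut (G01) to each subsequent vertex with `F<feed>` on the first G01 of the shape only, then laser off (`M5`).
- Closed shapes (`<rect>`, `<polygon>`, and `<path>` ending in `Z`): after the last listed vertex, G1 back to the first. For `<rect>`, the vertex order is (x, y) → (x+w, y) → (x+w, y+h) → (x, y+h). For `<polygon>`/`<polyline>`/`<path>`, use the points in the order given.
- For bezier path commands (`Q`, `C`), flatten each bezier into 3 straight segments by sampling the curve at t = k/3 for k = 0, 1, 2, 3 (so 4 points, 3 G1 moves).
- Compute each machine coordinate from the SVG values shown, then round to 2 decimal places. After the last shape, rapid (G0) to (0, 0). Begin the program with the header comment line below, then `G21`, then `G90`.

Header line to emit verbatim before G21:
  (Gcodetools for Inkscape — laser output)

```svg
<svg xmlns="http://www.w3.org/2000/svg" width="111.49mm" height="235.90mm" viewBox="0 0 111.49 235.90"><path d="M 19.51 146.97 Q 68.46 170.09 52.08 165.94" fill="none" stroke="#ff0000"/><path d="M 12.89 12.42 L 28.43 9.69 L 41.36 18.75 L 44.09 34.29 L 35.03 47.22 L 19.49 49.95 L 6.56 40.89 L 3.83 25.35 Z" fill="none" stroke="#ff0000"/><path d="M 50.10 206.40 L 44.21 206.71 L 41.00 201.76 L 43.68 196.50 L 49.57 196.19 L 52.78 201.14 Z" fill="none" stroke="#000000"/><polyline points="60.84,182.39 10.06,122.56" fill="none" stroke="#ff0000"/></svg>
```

Since the viewBox matches the mm dimensions, user units are millimetres directly. The only transform is the Y-flip y_m = 235.90 − y_svg.

Shape 1 is a quadratic bezier drawn with `<path>`. Its stroke #ff0000 means score at S615, F2113. After flipping Y the toolpath is (19.51,88.93) → (44.88,76.55) → (55.74,70.22) → (52.08,69.96).

Shape 2 is a regular polygon drawn with `<path>`. Its stroke #ff0000 means score at S615, F2113. After flipping Y the toolpath is (12.89,223.48) → (28.43,226.21) → (41.36,217.15) → (44.09,201.61) → (35.03,188.68) → (19.49,185.95) → (6.56,195.01) → (3.83,210.55) → (12.89,223.48), returning to the start.

Shape 3 is a regular polygon drawn with `<path>`. Its stroke #000000 means cut at S899, F1025. After flipping Y the toolpath is (50.10,29.50) → (44.21,29.19) → (41.00,34.14) → (43.68,39.40) → (49.57,39.71) → (52.78,34.76) → (50.10,29.50), returning to the start.

Shape 4 is a line segment drawn with `<polyline>`. Its stroke #ff0000 means score at S615, F2113. After flipping Y the toolpath is (60.84,53.51) → (10.06,113.34).

(Gcodetools for Inkscape — laser output)
G21
G90
G0 X19.51 Y88.93
M3 S615
G01 X44.88 Y76.55 F2113
G01 X55.74 Y70.22
G01 X52.08 Y69.96
M5
G0 X12.89 Y223.48
M3 S615
G01 X28.43 Y226.21 F2113
G01 X41.36 Y217.15
G01 X44.09 Y201.61
G01 X35.03 Y188.68
G01 X19.49 Y185.95
G01 X6.56 Y195.01
G01 X3.83 Y210.55
G01 X12.89 Y223.48
M5
G0 X50.10 Y29.50
M3 S899
G01 X44.21 Y29.19 F1025
G01 X41.00 Y34.14
G01 X43.68 Y39.40
G01 X49.57 Y39.71
G01 X52.78 Y34.76
G01 X50.10 Y29.50
M5
G0 X60.84 Y53.51
M3 S615
G01 X10.06 Y113.34 F2113
M5
G0 X0.00 Y0.00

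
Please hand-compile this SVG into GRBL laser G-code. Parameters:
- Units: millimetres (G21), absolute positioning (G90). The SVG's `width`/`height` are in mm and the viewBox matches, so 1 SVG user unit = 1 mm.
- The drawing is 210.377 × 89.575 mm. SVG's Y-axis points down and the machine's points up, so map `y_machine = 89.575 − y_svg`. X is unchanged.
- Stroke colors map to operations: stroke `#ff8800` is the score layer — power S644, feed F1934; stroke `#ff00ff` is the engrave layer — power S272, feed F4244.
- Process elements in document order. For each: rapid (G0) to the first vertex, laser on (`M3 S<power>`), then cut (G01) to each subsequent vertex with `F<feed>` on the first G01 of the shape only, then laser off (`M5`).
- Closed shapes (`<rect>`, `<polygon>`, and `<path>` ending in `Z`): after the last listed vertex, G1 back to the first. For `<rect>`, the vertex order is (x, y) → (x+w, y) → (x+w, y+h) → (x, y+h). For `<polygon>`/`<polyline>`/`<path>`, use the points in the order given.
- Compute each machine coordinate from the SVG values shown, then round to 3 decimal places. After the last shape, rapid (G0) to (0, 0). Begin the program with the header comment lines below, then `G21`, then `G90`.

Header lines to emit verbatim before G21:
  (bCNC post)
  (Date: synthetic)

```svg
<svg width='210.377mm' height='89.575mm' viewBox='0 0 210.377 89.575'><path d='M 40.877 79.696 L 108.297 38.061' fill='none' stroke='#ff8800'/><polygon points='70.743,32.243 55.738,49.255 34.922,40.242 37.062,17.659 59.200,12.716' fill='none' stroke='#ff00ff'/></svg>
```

viewBox `0 0 210.377 89.575` with mm width/height → 1 unit = 1 mm. Flip: y_m = 89.575 − y_svg.

**Shape 1** — `<path>` line segment, stroke `#ff8800` → score (S644, F1934). Machine vertices: (40.877,9.879) → (108.297,51.514). Open path.

**Shape 2** — `<polygon>` regular polygon, stroke `#ff00ff` → engrave (S272, F4244). Machine vertices: (70.743,57.332) → (55.738,40.320) → (34.922,49.333) → (37.062,71.916) → (59.200,76.859) → (70.743,57.332). Closed: final G1 returns to the first vertex.

(bCNC post)
(Date: synthetic)
G21
G90
G0 X40.877 Y9.879
M3 S644
G01 X108.297 Y51.514 F1934
M5
G0 X70.743 Y57.332
M3 S272
G01 X55.738 Y40.320 F4244
G01 X34.922 Y49.333
G01 X37.062 Y71.916
G01 X59.200 Y76.859
G01 X70.743 Y57.332
M5
G0 X0.000 Y0.000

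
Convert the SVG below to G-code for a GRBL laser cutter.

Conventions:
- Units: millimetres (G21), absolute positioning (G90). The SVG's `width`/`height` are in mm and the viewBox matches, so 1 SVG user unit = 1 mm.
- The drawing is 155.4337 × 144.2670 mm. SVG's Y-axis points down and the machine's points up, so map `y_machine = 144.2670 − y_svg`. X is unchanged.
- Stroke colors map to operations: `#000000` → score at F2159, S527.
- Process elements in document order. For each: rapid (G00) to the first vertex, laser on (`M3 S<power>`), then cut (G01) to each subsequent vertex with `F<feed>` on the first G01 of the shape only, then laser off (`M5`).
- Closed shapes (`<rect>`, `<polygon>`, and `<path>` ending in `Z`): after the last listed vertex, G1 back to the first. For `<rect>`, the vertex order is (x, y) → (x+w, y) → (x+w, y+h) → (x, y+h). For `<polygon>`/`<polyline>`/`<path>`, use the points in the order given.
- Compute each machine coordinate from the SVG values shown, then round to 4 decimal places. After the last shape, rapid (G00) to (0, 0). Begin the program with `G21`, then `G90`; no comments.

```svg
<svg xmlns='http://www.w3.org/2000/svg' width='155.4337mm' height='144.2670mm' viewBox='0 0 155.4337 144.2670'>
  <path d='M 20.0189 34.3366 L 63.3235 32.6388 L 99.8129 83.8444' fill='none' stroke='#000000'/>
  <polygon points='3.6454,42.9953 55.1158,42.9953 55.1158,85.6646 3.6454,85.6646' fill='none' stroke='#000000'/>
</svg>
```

1 u = 1 mm; y_m = 144.2670 − y.

[1] `<path>` open polyline, #000000→score S527 F2159: (20.0189,109.9304) → (63.3235,111.6282) → (99.8129,60.4226)

[2] `<polygon>` rectangle, #000000→score S527 F2159: (3.6454,101.2717) → (55.1158,101.2717) → (55.1158,58.6024) → (3.6454,58.6024) → (3.6454,101.2717) (closed)

G21
G90
G00 X20.0189 Y109.9304
M3 S527
G01 X63.3235 Y111.6282 F2159
G01 X99.8129 Y60.4226
M5
G00 X3.6454 Y101.2717
M3 S527
G01 X55.1158 Y101.2717 F2159
G01 X55.1158 Y58.6024
G01 X3.6454 Y58.6024
G01 X3.6454 Y101.2717
M5
G00 X0.0000 Y0.0000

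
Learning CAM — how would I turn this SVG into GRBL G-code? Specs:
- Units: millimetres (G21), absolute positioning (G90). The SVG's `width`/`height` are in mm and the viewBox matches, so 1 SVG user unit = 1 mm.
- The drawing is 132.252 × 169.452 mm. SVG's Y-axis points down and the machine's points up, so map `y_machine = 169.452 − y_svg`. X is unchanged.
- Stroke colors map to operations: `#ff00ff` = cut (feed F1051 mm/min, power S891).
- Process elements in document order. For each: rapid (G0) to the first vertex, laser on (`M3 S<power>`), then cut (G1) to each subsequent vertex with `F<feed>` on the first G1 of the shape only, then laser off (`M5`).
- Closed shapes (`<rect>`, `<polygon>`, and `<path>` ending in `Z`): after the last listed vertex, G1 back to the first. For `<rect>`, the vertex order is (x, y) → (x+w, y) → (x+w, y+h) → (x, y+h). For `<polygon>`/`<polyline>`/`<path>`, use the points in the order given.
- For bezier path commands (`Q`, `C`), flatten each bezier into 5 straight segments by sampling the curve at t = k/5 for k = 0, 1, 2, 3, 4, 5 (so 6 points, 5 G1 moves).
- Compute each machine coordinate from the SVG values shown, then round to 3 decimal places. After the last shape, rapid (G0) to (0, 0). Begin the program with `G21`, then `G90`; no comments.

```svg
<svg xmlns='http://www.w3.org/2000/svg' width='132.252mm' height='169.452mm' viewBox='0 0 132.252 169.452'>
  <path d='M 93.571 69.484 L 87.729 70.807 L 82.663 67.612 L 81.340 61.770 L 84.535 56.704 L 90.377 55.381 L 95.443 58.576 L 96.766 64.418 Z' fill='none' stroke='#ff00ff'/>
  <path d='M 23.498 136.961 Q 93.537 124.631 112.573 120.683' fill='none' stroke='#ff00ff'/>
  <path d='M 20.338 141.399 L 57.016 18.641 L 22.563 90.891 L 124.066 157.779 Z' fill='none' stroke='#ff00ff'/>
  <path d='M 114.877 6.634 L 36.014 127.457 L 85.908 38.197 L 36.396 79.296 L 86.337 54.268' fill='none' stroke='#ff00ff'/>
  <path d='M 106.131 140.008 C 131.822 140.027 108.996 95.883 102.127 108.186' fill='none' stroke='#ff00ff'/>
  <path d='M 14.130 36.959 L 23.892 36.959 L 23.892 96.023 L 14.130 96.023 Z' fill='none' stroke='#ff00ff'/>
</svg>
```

G21
G90
G0 X93.571 Y99.968
M3 S891
G1 X87.729 Y98.645 F1051
G1 X82.663 Y101.840
G1 X81.340 Y107.682
G1 X84.535 Y112.748
G1 X90.377 Y114.071
G1 X95.443 Y110.876
G1 X96.766 Y105.034
G1 X93.571 Y99.968
M5
G0 X23.498 Y32.491
M3 S891
G1 X49.473 Y37.088 F1051
G1 X71.369 Y41.014
G1 X89.184 Y44.269
G1 X102.918 Y46.855
G1 X112.573 Y48.769
M5
G0 X20.338 Y28.053
M3 S891
G1 X57.016 Y150.811 F1051
G1 X22.563 Y78.561
G1 X124.066 Y11.673
G1 X20.338 Y28.053
M5
G0 X114.877 Y162.818
M3 S891
G1 X36.014 Y41.995 F1051
G1 X85.908 Y131.255
G1 X36.396 Y90.156
G1 X86.337 Y115.184
M5
G0 X106.131 Y29.444
M3 S891
G1 X116.239 Y33.927 F1051
G1 X117.798 Y44.180
G1 X113.903 Y55.374
G1 X107.647 Y62.679
G1 X102.127 Y61.266
M5
G0 X14.130 Y132.493
M3 S891
G1 X23.892 Y132.493 F1051
G1 X23.892 Y73.429
G1 X14.130 Y73.429
G1 X14.130 Y132.493
M5
G0 X0.000 Y0.000

Since the viewBox matches the mm dimensions, user units are millimetres directly. The only transform is the Y-flip y_m = 169.452 − y_svg.

Shape 1 is a regular polygon drawn with `<path>`. Its stroke #ff00ff means cut at S891, F1051. After flipping Y the toolpath is (93.571,99.968) → (87.729,98.645) → (82.663,101.840) → (81.340,107.682) → (84.535,112.748) → (90.377,114.071) → (95.443,110.876) → (96.766,105.034) → (93.571,99.968), returning to the start.

Shape 2 is a quadratic bezier drawn with `<path>`. Its stroke #ff00ff means cut at S891, F1051. After flipping Y the toolpath is (23.498,32.491) → (49.473,37.088) → (71.369,41.014) → (89.184,44.269) → (102.918,46.855) → (112.573,48.769).

Shape 3 is a closed polygon drawn with `<path>`. Its stroke #ff00ff means cut at S891, F1051. After flipping Y the toolpath is (20.338,28.053) → (57.016,150.811) → (22.563,78.561) → (124.066,11.673) → (20.338,28.053), returning to the start.

Shape 4 is a open polyline drawn with `<path>`. Its stroke #ff00ff means cut at S891, F1051. After flipping Y the toolpath is (114.877,162.818) → (36.014,41.995) → (85.908,131.255) → (36.396,90.156) → (86.337,115.184).

Shape 5 is a cubic bezier drawn with `<path>`. Its stroke #ff00ff means cut at S891, F1051. After flipping Y the toolpath is (106.131,29.444) → (116.239,33.927) → (117.798,44.180) → (113.903,55.374) → (107.647,62.679) → (102.127,61.266).

Shape 6 is a rectangle drawn with `<path>`. Its stroke #ff00ff means cut at S891, F1051. After flipping Y the toolpath is (14.130,132.493) → (23.892,132.493) → (23.892,73.429) → (14.130,73.429) → (14.130,132.493), returning to the start.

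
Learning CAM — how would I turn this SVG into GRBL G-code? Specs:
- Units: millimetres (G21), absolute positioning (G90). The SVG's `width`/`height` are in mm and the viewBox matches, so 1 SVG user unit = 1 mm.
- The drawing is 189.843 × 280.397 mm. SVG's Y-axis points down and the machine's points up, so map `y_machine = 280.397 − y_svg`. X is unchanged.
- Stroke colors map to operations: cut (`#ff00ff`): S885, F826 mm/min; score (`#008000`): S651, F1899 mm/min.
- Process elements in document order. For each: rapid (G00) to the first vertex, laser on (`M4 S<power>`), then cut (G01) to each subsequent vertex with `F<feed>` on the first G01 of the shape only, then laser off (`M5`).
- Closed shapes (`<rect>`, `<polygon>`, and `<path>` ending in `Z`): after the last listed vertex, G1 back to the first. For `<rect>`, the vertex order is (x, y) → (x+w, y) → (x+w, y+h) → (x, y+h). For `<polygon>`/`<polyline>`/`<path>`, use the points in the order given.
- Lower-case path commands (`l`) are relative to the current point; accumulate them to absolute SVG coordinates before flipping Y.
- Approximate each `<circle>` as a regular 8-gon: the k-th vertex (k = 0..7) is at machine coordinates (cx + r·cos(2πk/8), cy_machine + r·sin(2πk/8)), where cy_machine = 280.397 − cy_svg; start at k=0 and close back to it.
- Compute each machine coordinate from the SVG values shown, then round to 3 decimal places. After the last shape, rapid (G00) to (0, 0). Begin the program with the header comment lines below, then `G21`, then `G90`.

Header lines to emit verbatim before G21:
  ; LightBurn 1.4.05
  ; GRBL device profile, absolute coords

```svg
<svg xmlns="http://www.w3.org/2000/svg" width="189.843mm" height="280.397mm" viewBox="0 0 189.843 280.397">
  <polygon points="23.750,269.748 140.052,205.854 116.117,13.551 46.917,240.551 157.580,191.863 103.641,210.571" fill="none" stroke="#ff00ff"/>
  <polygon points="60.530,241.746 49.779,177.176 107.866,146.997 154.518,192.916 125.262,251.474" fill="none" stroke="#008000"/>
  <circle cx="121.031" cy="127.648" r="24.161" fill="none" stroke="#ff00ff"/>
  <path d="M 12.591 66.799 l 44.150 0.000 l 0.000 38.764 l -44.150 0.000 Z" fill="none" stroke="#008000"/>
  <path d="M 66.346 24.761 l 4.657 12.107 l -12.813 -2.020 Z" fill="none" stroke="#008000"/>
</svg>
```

; LightBurn 1.4.05
; GRBL device profile, absolute coords
G21
G90
G00 X23.750 Y10.649
M4 S885
G01 X140.052 Y74.543 F826
G01 X116.117 Y266.846
G01 X46.917 Y39.846
G01 X157.580 Y88.534
G01 X103.641 Y69.826
G01 X23.750 Y10.649
M5
G00 X60.530 Y38.651
M4 S651
G01 X49.779 Y103.221 F1899
G01 X107.866 Y133.400
G01 X154.518 Y87.481
G01 X125.262 Y28.923
G01 X60.530 Y38.651
M5
G00 X145.192 Y152.749
M4 S885
G01 X138.115 Y169.833 F826
G01 X121.031 Y176.910
G01 X103.947 Y169.833
G01 X96.870 Y152.749
G01 X103.947 Y135.665
G01 X121.031 Y128.588
G01 X138.115 Y135.665
G01 X145.192 Y152.749
M5
G00 X12.591 Y213.598
M4 S651
G01 X56.741 Y213.598 F1899
G01 X56.741 Y174.834
G01 X12.591 Y174.834
G01 X12.591 Y213.598
M5
G00 X66.346 Y255.636
M4 S651
G01 X71.003 Y243.529 F1899
G01 X58.190 Y245.549
G01 X66.346 Y255.636
M5
G00 X0.000 Y0.000

viewBox `0 0 189.843 280.397` with mm width/height → 1 unit = 1 mm. Flip: y_m = 280.397 − y_svg.

**Shape 1** — `<polygon>` closed polygon, stroke `#ff00ff` → cut (S885, F826). Machine vertices: (23.750,10.649) → (140.052,74.543) → (116.117,266.846) → (46.917,39.846) → (157.580,88.534) → (103.641,69.826) → (23.750,10.649). Closed: final G1 returns to the first vertex.

**Shape 2** — `<polygon>` regular polygon, stroke `#008000` → score (S651, F1899). Machine vertices: (60.530,38.651) → (49.779,103.221) → (107.866,133.400) → (154.518,87.481) → (125.262,28.923) → (60.530,38.651). Closed: final G1 returns to the first vertex.

**Shape 3** — `<circle>` circle, stroke `#ff00ff` → cut (S885, F826). Machine vertices: (145.192,152.749) → (138.115,169.833) → (121.031,176.910) → (103.947,169.833) → (96.870,152.749) → (103.947,135.665) → (121.031,128.588) → (138.115,135.665) → (145.192,152.749). Closed: final G1 returns to the first vertex.

**Shape 4** — `<path>` rectangle, stroke `#008000` → score (S651, F1899). Machine vertices: (12.591,213.598) → (56.741,213.598) → (56.741,174.834) → (12.591,174.834) → (12.591,213.598). Closed: final G1 returns to the first vertex.

**Shape 5** — `<path>` regular polygon, stroke `#008000` → score (S651, F1899). Machine vertices: (66.346,255.636) → (71.003,243.529) → (58.190,245.549) → (66.346,255.636). Closed: final G1 returns to the first vertex.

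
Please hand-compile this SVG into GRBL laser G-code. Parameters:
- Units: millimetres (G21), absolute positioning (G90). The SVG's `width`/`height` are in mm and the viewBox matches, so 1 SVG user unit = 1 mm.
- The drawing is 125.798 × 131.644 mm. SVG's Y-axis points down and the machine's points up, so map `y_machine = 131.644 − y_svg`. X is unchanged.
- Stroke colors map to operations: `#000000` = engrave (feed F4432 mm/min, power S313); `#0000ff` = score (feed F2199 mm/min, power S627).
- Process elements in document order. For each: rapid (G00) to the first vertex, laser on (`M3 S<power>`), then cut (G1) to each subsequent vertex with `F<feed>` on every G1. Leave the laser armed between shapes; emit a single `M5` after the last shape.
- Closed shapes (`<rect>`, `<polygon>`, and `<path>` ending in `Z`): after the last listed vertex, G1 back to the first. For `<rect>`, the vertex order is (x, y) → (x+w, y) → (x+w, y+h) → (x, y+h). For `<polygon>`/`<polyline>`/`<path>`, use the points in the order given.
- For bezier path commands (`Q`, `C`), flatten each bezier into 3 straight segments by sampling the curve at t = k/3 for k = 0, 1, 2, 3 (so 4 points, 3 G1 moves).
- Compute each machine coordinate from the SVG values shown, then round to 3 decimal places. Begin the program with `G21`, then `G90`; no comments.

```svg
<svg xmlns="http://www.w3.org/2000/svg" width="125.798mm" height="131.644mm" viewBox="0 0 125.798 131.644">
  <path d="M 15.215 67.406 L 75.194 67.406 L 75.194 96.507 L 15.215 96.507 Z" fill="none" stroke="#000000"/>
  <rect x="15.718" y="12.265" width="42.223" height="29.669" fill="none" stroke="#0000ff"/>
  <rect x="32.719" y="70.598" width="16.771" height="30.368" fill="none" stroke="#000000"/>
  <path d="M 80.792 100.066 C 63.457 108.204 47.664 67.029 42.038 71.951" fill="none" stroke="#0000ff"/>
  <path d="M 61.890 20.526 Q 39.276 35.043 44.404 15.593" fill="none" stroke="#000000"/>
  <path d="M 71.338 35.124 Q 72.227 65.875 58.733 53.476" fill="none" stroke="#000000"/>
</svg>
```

G21
G90
G00 X15.215 Y64.238
M3 S313
G1 X75.194 Y64.238 F4432
G1 X75.194 Y35.137 F4432
G1 X15.215 Y35.137 F4432
G1 X15.215 Y64.238 F4432
G00 X15.718 Y119.379
M3 S627
G1 X57.941 Y119.379 F2199
G1 X57.941 Y89.710 F2199
G1 X15.718 Y89.710 F2199
G1 X15.718 Y119.379 F2199
G00 X32.719 Y61.046
M3 S313
G1 X49.490 Y61.046 F4432
G1 X49.490 Y30.678 F4432
G1 X32.719 Y30.678 F4432
G1 X32.719 Y61.046 F4432
G00 X80.792 Y31.578
M3 S627
G1 X64.290 Y36.344 F2199
G1 X50.734 Y52.783 F2199
G1 X42.038 Y59.693 F2199
G00 X61.890 Y111.118
M3 S313
G1 X49.896 Y105.214 F4432
G1 X44.068 Y106.858 F4432
G1 X44.404 Y116.051 F4432
G00 X71.338 Y96.520
M3 S313
G1 X70.333 Y80.814 F4432
G1 X66.131 Y74.696 F4432
G1 X58.733 Y78.168 F4432
M5

Since the viewBox matches the mm dimensions, user units are millimetres directly. The only transform is the Y-flip y_m = 131.644 − y_svg.

Shape 1 is a rectangle drawn with `<path>`. Its stroke #000000 means engrave at S313, F4432. After flipping Y the toolpath is (15.215,64.238) → (75.194,64.238) → (75.194,35.137) → (15.215,35.137) → (15.215,64.238), returning to the start.

Shape 2 is a rectangle drawn with `<rect>`. Its stroke #0000ff means score at S627, F2199. After flipping Y the toolpath is (15.718,119.379) → (57.941,119.379) → (57.941,89.710) → (15.718,89.710) → (15.718,119.379), returning to the start.

Shape 3 is a rectangle drawn with `<rect>`. Its stroke #000000 means engrave at S313, F4432. After flipping Y the toolpath is (32.719,61.046) → (49.490,61.046) → (49.490,30.678) → (32.719,30.678) → (32.719,61.046), returning to the start.

Shape 4 is a cubic bezier drawn with `<path>`. Its stroke #0000ff means score at S627, F2199. After flipping Y the toolpath is (80.792,31.578) → (64.290,36.344) → (50.734,52.783) → (42.038,59.693).

Shape 5 is a quadratic bezier drawn with `<path>`. Its stroke #000000 means engrave at S313, F4432. After flipping Y the toolpath is (61.890,111.118) → (49.896,105.214) → (44.068,106.858) → (44.404,116.051).

Shape 6 is a quadratic bezier drawn with `<path>`. Its stroke #000000 means engrave at S313, F4432. After flipping Y the toolpath is (71.338,96.520) → (70.333,80.814) → (66.131,74.696) → (58.733,78.168).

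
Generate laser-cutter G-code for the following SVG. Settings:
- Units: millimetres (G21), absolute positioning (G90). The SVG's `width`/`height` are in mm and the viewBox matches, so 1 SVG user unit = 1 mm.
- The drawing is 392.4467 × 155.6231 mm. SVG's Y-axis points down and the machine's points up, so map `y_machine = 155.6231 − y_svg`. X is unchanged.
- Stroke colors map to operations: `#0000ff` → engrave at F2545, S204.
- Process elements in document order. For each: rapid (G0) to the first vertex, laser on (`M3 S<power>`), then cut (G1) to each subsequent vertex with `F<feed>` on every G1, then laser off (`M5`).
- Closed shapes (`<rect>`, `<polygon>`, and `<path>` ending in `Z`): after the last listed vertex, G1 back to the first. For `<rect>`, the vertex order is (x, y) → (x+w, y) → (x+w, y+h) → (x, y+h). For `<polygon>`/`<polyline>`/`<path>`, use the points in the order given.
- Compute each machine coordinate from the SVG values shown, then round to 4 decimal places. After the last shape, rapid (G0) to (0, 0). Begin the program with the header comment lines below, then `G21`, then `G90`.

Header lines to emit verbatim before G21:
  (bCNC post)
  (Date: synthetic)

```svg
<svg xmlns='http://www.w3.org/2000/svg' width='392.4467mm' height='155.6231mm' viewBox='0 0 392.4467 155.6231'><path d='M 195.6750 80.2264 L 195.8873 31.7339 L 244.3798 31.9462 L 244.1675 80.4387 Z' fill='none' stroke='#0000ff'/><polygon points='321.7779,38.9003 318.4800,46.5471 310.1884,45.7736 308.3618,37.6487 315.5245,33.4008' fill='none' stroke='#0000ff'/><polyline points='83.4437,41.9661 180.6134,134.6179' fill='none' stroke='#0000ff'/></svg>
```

viewBox `0 0 392.4467 155.6231` with mm width/height → 1 unit = 1 mm. Flip: y_m = 155.6231 − y_svg.

**Shape 1** — `<path>` regular polygon, stroke `#0000ff` → engrave (S204, F2545). Machine vertices: (195.6750,75.3967) → (195.8873,123.8892) → (244.3798,123.6769) → (244.1675,75.1844) → (195.6750,75.3967). Closed: final G1 returns to the first vertex.

**Shape 2** — `<polygon>` regular polygon, stroke `#0000ff` → engrave (S204, F2545). Machine vertices: (321.7779,116.7228) → (318.4800,109.0760) → (310.1884,109.8495) → (308.3618,117.9744) → (315.5245,122.2223) → (321.7779,116.7228). Closed: final G1 returns to the first vertex.

**Shape 3** — `<polyline>` line segment, stroke `#0000ff` → engrave (S204, F2545). Machine vertices: (83.4437,113.6570) → (180.6134,21.0052). Open path.

(bCNC post)
(Date: synthetic)
G21
G90
G0 X195.6750 Y75.3967
M3 S204
G1 X195.8873 Y123.8892 F2545
G1 X244.3798 Y123.6769 F2545
G1 X244.1675 Y75.1844 F2545
G1 X195.6750 Y75.3967 F2545
M5
G0 X321.7779 Y116.7228
M3 S204
G1 X318.4800 Y109.0760 F2545
G1 X310.1884 Y109.8495 F2545
G1 X308.3618 Y117.9744 F2545
G1 X315.5245 Y122.2223 F2545
G1 X321.7779 Y116.7228 F2545
M5
G0 X83.4437 Y113.6570
M3 S204
G1 X180.6134 Y21.0052 F2545
M5
G0 X0.0000 Y0.0000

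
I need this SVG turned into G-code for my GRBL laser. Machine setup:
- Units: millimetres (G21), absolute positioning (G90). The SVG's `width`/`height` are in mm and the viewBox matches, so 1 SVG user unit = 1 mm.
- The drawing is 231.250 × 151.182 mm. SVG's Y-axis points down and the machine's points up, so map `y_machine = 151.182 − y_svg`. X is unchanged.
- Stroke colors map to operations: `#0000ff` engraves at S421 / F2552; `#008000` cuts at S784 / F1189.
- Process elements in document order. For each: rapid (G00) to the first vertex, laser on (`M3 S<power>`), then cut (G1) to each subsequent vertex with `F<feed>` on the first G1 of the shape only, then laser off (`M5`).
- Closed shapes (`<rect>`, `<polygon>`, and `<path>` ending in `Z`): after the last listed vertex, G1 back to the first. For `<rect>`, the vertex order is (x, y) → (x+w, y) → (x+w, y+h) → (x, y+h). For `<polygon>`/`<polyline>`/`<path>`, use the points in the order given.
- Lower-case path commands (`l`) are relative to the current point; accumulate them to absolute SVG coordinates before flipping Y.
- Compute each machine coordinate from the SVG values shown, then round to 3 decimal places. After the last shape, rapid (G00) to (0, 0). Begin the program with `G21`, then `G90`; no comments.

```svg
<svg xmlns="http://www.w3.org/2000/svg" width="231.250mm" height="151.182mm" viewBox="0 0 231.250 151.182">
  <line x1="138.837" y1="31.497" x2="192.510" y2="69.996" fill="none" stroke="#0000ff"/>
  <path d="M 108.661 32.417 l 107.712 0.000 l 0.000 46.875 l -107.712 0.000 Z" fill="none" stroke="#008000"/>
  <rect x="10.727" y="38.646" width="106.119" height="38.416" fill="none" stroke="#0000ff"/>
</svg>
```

G21
G90
G00 X138.837 Y119.685
M3 S421
G1 X192.510 Y81.186 F2552
M5
G00 X108.661 Y118.765
M3 S784
G1 X216.373 Y118.765 F1189
G1 X216.373 Y71.890
G1 X108.661 Y71.890
G1 X108.661 Y118.765
M5
G00 X10.727 Y112.536
M3 S421
G1 X116.846 Y112.536 F2552
G1 X116.846 Y74.120
G1 X10.727 Y74.120
G1 X10.727 Y112.536
M5
G00 X0.000 Y0.000

viewBox `0 0 231.250 151.182` with mm width/height → 1 unit = 1 mm. Flip: y_m = 151.182 − y_svg.

**Shape 1** — `<line>` line segment, stroke `#0000ff` → engrave (S421, F2552). Machine vertices: (138.837,119.685) → (192.510,81.186). Open path.

**Shape 2** — `<path>` rectangle, stroke `#008000` → cut (S784, F1189). Machine vertices: (108.661,118.765) → (216.373,118.765) → (216.373,71.890) → (108.661,71.890) → (108.661,118.765). Closed: final G1 returns to the first vertex.

**Shape 3** — `<rect>` rectangle, stroke `#0000ff` → engrave (S421, F2552). Machine vertices: (10.727,112.536) → (116.846,112.536) → (116.846,74.120) → (10.727,74.120) → (10.727,112.536). Closed: final G1 returns to the first vertex.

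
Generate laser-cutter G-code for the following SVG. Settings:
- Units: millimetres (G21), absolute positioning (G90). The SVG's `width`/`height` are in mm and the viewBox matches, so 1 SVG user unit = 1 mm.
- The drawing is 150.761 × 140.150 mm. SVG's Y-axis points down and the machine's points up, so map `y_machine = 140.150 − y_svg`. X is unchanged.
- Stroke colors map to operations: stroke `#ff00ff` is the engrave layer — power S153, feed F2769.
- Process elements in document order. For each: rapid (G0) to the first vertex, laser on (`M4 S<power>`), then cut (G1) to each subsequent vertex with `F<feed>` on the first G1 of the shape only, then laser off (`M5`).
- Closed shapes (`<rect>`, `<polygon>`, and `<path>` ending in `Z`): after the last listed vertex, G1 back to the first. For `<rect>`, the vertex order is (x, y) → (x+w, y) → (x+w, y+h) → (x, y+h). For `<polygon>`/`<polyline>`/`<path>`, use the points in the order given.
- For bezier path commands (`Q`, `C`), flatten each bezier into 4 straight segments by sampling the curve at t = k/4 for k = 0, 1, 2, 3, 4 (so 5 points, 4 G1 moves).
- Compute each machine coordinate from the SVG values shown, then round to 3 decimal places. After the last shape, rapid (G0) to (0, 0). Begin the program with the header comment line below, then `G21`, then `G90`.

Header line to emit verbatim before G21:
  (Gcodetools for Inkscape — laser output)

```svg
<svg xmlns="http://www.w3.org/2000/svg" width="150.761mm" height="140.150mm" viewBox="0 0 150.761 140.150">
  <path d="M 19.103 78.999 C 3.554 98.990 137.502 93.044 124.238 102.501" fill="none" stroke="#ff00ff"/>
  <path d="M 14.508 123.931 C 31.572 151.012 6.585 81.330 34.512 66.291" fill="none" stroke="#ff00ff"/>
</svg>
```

(Gcodetools for Inkscape — laser output)
G21
G90
G0 X19.103 Y61.151
M4 S153
G1 X30.836 Y50.375 F2769
G1 X70.814 Y45.450
G1 X111.220 Y42.500
G1 X124.238 Y37.649
M5
G0 X14.508 Y16.219
M4 S153
G1 X20.905 Y11.686 F2769
G1 X20.436 Y29.244
G1 X22.004 Y54.700
G1 X34.512 Y73.859
M5
G0 X0.000 Y0.000

1 u = 1 mm; y_m = 140.150 − y.

[1] `<path>` cubic bezier, #ff00ff→engrave S153 F2769: (19.103,61.151) → (30.836,50.375) → (70.814,45.450) → (111.220,42.500) → (124.238,37.649)

[2] `<path>` cubic bezier, #ff00ff→engrave S153 F2769: (14.508,16.219) → (20.905,11.686) → (20.436,29.244) → (22.004,54.700) → (34.512,73.859)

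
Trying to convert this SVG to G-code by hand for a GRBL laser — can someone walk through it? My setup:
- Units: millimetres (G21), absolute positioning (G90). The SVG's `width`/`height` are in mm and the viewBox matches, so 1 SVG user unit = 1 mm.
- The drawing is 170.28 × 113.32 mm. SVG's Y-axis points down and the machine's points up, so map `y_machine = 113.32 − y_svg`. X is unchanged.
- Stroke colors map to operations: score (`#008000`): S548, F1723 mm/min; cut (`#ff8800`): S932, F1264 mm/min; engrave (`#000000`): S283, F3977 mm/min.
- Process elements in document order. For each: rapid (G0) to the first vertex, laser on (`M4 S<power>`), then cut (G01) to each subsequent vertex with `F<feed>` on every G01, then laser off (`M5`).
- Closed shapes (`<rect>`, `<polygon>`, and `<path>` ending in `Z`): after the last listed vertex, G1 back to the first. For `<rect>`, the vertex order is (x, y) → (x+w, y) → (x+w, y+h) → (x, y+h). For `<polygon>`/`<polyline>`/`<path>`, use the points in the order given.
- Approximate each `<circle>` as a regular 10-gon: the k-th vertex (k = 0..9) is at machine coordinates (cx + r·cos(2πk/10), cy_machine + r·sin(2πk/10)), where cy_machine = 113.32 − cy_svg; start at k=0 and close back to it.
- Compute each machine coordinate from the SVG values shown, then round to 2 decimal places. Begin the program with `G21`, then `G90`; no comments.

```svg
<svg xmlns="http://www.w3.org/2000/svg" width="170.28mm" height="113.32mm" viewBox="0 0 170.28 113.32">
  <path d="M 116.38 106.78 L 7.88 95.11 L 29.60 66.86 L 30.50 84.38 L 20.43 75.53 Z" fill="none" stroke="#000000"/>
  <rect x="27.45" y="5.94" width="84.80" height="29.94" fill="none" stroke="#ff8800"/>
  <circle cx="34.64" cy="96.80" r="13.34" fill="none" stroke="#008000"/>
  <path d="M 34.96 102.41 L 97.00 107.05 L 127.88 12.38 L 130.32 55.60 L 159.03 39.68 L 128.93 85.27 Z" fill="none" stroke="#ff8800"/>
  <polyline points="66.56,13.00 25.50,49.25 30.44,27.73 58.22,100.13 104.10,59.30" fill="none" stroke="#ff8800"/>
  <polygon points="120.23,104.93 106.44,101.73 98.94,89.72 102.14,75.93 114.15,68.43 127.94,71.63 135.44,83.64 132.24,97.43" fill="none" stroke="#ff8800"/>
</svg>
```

G21
G90
G0 X116.38 Y6.54
M4 S283
G01 X7.88 Y18.21 F3977
G01 X29.60 Y46.46 F3977
G01 X30.50 Y28.94 F3977
G01 X20.43 Y37.79 F3977
G01 X116.38 Y6.54 F3977
M5
G0 X27.45 Y107.38
M4 S932
G01 X112.25 Y107.38 F1264
G01 X112.25 Y77.44 F1264
G01 X27.45 Y77.44 F1264
G01 X27.45 Y107.38 F1264
M5
G0 X47.98 Y16.52
M4 S548
G01 X45.43 Y24.36 F1723
G01 X38.76 Y29.21 F1723
G01 X30.52 Y29.21 F1723
G01 X23.85 Y24.36 F1723
G01 X21.30 Y16.52 F1723
G01 X23.85 Y8.68 F1723
G01 X30.52 Y3.83 F1723
G01 X38.76 Y3.83 F1723
G01 X45.43 Y8.68 F1723
G01 X47.98 Y16.52 F1723
M5
G0 X34.96 Y10.91
M4 S932
G01 X97.00 Y6.27 F1264
G01 X127.88 Y100.94 F1264
G01 X130.32 Y57.72 F1264
G01 X159.03 Y73.64 F1264
G01 X128.93 Y28.05 F1264
G01 X34.96 Y10.91 F1264
M5
G0 X66.56 Y100.32
M4 S932
G01 X25.50 Y64.07 F1264
G01 X30.44 Y85.59 F1264
G01 X58.22 Y13.19 F1264
G01 X104.10 Y54.02 F1264
M5
G0 X120.23 Y8.39
M4 S932
G01 X106.44 Y11.59 F1264
G01 X98.94 Y23.60 F1264
G01 X102.14 Y37.39 F1264
G01 X114.15 Y44.89 F1264
G01 X127.94 Y41.69 F1264
G01 X135.44 Y29.68 F1264
G01 X132.24 Y15.89 F1264
G01 X120.23 Y8.39 F1264
M5

viewBox `0 0 170.28 113.32` with mm width/height → 1 unit = 1 mm. Flip: y_m = 113.32 − y_svg.

**Shape 1** — `<path>` closed polygon, stroke `#000000` → engrave (S283, F3977). Machine vertices: (116.38,6.54) → (7.88,18.21) → (29.60,46.46) → (30.50,28.94) → (20.43,37.79) → (116.38,6.54). Closed: final G1 returns to the first vertex.

**Shape 2** — `<rect>` rectangle, stroke `#ff8800` → cut (S932, F1264). Machine vertices: (27.45,107.38) → (112.25,107.38) → (112.25,77.44) → (27.45,77.44) → (27.45,107.38). Closed: final G1 returns to the first vertex.

**Shape 3** — `<circle>` circle, stroke `#008000` → score (S548, F1723). Machine vertices: (47.98,16.52) → (45.43,24.36) → (38.76,29.21) → (30.52,29.21) → (23.85,24.36) → (21.30,16.52) → (23.85,8.68) → (30.52,3.83) → (38.76,3.83) → (45.43,8.68) → (47.98,16.52). Closed: final G1 returns to the first vertex.

**Shape 4** — `<path>` closed polygon, stroke `#ff8800` → cut (S932, F1264). Machine vertices: (34.96,10.91) → (97.00,6.27) → (127.88,100.94) → (130.32,57.72) → (159.03,73.64) → (128.93,28.05) → (34.96,10.91). Closed: final G1 returns to the first vertex.

**Shape 5** — `<polyline>` open polyline, stroke `#ff8800` → cut (S932, F1264). Machine vertices: (66.56,100.32) → (25.50,64.07) → (30.44,85.59) → (58.22,13.19) → (104.10,54.02). Open path.

**Shape 6** — `<polygon>` regular polygon, stroke `#ff8800` → cut (S932, F1264). Machine vertices: (120.23,8.39) → (106.44,11.59) → (98.94,23.60) → (102.14,37.39) → (114.15,44.89) → (127.94,41.69) → (135.44,29.68) → (132.24,15.89) → (120.23,8.39). Closed: final G1 returns to the first vertex.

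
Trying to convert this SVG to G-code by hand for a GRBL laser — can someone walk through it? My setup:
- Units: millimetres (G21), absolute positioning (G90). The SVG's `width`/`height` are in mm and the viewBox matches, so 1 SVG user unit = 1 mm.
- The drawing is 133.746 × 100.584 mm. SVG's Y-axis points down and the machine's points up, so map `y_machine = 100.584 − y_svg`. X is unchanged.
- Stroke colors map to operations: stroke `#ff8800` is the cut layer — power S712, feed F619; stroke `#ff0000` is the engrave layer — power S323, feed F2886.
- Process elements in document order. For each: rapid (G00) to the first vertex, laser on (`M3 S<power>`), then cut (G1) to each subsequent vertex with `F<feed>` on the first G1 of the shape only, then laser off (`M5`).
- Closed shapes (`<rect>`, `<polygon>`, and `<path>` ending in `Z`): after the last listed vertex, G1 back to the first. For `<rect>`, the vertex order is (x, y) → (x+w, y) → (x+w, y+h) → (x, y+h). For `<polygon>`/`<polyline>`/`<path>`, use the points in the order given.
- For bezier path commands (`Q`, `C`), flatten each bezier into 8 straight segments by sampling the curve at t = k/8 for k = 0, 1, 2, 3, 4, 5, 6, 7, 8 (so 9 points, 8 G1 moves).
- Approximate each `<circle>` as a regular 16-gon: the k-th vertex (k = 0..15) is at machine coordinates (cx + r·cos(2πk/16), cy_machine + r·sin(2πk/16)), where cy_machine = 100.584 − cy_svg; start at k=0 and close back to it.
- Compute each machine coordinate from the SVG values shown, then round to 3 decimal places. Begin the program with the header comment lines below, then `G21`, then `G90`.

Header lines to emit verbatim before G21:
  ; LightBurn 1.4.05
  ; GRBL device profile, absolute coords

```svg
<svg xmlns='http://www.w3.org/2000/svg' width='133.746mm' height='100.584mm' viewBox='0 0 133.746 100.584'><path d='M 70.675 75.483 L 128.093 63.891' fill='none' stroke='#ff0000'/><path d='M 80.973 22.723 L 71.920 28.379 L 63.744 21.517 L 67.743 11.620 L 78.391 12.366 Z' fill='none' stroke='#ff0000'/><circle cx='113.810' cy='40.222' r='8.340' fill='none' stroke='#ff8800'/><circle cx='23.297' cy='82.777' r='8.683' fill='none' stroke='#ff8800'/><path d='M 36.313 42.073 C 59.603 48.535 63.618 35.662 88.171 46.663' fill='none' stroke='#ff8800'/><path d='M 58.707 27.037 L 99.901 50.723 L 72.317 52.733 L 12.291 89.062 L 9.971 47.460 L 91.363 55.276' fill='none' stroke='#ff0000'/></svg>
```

; LightBurn 1.4.05
; GRBL device profile, absolute coords
G21
G90
G00 X70.675 Y25.101
M3 S323
G1 X128.093 Y36.693 F2886
M5
G00 X80.973 Y77.861
M3 S323
G1 X71.920 Y72.205 F2886
G1 X63.744 Y79.067
G1 X67.743 Y88.964
G1 X78.391 Y88.218
G1 X80.973 Y77.861
M5
G00 X122.150 Y60.362
M3 S712
G1 X121.515 Y63.554 F619
G1 X119.707 Y66.259
G1 X117.002 Y68.067
G1 X113.810 Y68.702
G1 X110.618 Y68.067
G1 X107.913 Y66.259
G1 X106.105 Y63.554
G1 X105.470 Y60.362
G1 X106.105 Y57.170
G1 X107.913 Y54.465
G1 X110.618 Y52.657
G1 X113.810 Y52.022
G1 X117.002 Y52.657
G1 X119.707 Y54.465
G1 X121.515 Y57.170
G1 X122.150 Y60.362
M5
G00 X31.980 Y17.807
M3 S712
G1 X31.319 Y21.130 F619
G1 X29.437 Y23.947
G1 X26.620 Y25.829
G1 X23.297 Y26.490
G1 X19.974 Y25.829
G1 X17.157 Y23.947
G1 X15.275 Y21.130
G1 X14.614 Y17.807
G1 X15.275 Y14.484
G1 X17.157 Y11.667
G1 X19.974 Y9.785
G1 X23.297 Y9.124
G1 X26.620 Y9.785
G1 X29.437 Y11.667
G1 X31.319 Y14.484
G1 X31.980 Y17.807
M5
G00 X36.313 Y58.511
M3 S712
G1 X44.221 Y56.910 F619
G1 X50.789 Y56.615
G1 X56.482 Y57.120
G1 X61.768 Y57.918
G1 X67.114 Y58.504
G1 X72.985 Y58.371
G1 X79.849 Y57.012
G1 X88.171 Y53.921
M5
G00 X58.707 Y73.547
M3 S323
G1 X99.901 Y49.861 F2886
G1 X72.317 Y47.851
G1 X12.291 Y11.522
G1 X9.971 Y53.124
G1 X91.363 Y45.308
M5

viewBox `0 0 133.746 100.584` with mm width/height → 1 unit = 1 mm. Flip: y_m = 100.584 − y_svg.

**Shape 1** — `<path>` line segment, stroke `#ff0000` → engrave (S323, F2886). Machine vertices: (70.675,25.101) → (128.093,36.693). Open path.

**Shape 2** — `<path>` regular polygon, stroke `#ff0000` → engrave (S323, F2886). Machine vertices: (80.973,77.861) → (71.920,72.205) → (63.744,79.067) → (67.743,88.964) → (78.391,88.218) → (80.973,77.861). Closed: final G1 returns to the first vertex.

**Shape 3** — `<circle>` circle, stroke `#ff8800` → cut (S712, F619). Machine vertices: (122.150,60.362) → (121.515,63.554) → (119.707,66.259) → (117.002,68.067) → (113.810,68.702) → (110.618,68.067) → (107.913,66.259) → (106.105,63.554) → (105.470,60.362) → (106.105,57.170) → (107.913,54.465) → (110.618,52.657) → (113.810,52.022) → (117.002,52.657) → (119.707,54.465) → (121.515,57.170) → (122.150,60.362). Closed: final G1 returns to the first vertex.

**Shape 4** — `<circle>` circle, stroke `#ff8800` → cut (S712, F619). Machine vertices: (31.980,17.807) → (31.319,21.130) → (29.437,23.947) → (26.620,25.829) → (23.297,26.490) → (19.974,25.829) → (17.157,23.947) → (15.275,21.130) → (14.614,17.807) → (15.275,14.484) → (17.157,11.667) → (19.974,9.785) → (23.297,9.124) → (26.620,9.785) → (29.437,11.667) → (31.319,14.484) → (31.980,17.807). Closed: final G1 returns to the first vertex.

**Shape 5** — `<path>` cubic bezier, stroke `#ff8800` → cut (S712, F619). Control points (SVG): P0=(36.313,42.073), P1=(59.603,48.535), P2=(63.618,35.662), P3=(88.171,46.663); sampled at t=k/8. Machine vertices: (36.313,58.511) → (44.221,56.910) → (50.789,56.615) → (56.482,57.120) → (61.768,57.918) → (67.114,58.504) → (72.985,58.371) → (79.849,57.012) → (88.171,53.921). Open path.

**Shape 6** — `<path>` open polyline, stroke `#ff0000` → engrave (S323, F2886). Machine vertices: (58.707,73.547) → (99.901,49.861) → (72.317,47.851) → (12.291,11.522) → (9.971,53.124) → (91.363,45.308). Open path.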